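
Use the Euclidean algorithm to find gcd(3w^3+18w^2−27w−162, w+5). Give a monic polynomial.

1

Repeated division with remainder:
  3w^3+18w^2−27w−162 = (3w^2+3w−42)(w+5) + (48)
  w+5 = ((1/48)w+5/48)(48) + (0)
The last nonzero remainder is the constant 48, so the polynomials are coprime and gcd = 1.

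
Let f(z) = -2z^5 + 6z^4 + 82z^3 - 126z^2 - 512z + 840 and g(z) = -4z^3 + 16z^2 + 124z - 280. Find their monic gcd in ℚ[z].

z^3 - 4z^2 - 31z + 70

Euclidean algorithm in ℚ[z]:
  -2z^5 + 6z^4 + 82z^3 - 126z^2 - 512z + 840 = ((1/2)z^2 + (1/2)z - 3)(-4z^3 + 16z^2 + 124z - 280) + (0)
Last nonzero remainder: -4z^3 + 16z^2 + 124z - 280. Dividing through by -4 gives the monic gcd z^3 - 4z^2 - 31z + 70.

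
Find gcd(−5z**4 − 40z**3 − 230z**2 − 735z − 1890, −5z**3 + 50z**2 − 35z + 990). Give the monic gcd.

By polynomial division,
  −5z**4 − 40z**3 − 230z**2 − 735z − 1890 = (z + 18)(−5z**3 + 50z**2 − 35z + 990) + (−1095z**2 − 1095z − 19710)
  −5z**3 + 50z**2 − 35z + 990 = ((1/219)z − 11/219)(−1095z**2 − 1095z − 19710) + (0)
Last nonzero remainder: −1095z**2 − 1095z − 19710. Dividing through by −1095 gives the monic gcd z**2 + z + 18.

z**2 + z + 18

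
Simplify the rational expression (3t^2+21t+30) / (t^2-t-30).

Repeated division with remainder:
  3t^2+21t+30 = (3)(t^2-t-30) + (24t+120)
  t^2-t-30 = ((1/24)t-1/4)(24t+120) + (0)
Last nonzero remainder: 24t+120. Dividing through by 24 gives the monic gcd t+5.
Cancel t+5 from numerator and denominator to get the reduced form.

(3t+6)/(t-6)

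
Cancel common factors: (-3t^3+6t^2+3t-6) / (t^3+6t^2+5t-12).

(-3t^2+3t+6)/(t^2+7t+12)

By polynomial division,
  -3t^3+6t^2+3t-6 = (-3)(t^3+6t^2+5t-12) + (24t^2+18t-42)
  t^3+6t^2+5t-12 = ((1/24)t+7/32)(24t^2+18t-42) + ((45/16)t-45/16)
  24t^2+18t-42 = ((128/15)t+224/15)((45/16)t-45/16) + (0)
Last nonzero remainder: (45/16)t-45/16. Dividing through by 45/16 gives the monic gcd t-1.
Cancel t-1 from numerator and denominator to get the reduced form.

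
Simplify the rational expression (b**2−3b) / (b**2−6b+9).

(b)/(b−3)

Repeated division with remainder:
  b**2−3b = (b**2−6b+9) + (3b−9)
  b**2−6b+9 = ((1/3)b−1)(3b−9) + (0)
Last nonzero remainder: 3b−9. Dividing through by 3 gives the monic gcd b−3.
Cancel b−3 from numerator and denominator to get the reduced form.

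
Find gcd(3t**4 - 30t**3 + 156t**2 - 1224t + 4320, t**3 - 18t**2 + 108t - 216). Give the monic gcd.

t**2 - 12t + 36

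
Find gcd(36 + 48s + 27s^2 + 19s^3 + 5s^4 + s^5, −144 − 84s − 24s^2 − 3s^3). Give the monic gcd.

12 + 4s + s^2

Apply the Euclidean algorithm:
  s^5 + 5s^4 + 19s^3 + 27s^2 + 48s + 36 = (−(1/3)s^2 + s − 5)(−3s^3 − 24s^2 − 84s − 144) + (−57s^2 − 228s − 684)
  −3s^3 − 24s^2 − 84s − 144 = ((1/19)s + 4/19)(−57s^2 − 228s − 684) + (0)
Last nonzero remainder: −57s^2 − 228s − 684. Dividing through by −57 gives the monic gcd s^2 + 4s + 12.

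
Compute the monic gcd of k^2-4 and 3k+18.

1

Apply the Euclidean algorithm:
  k^2-4 = ((1/3)k-2)(3k+18) + (32)
  3k+18 = ((3/32)k+9/16)(32) + (0)
The last nonzero remainder is the constant 32, so the polynomials are coprime and gcd = 1.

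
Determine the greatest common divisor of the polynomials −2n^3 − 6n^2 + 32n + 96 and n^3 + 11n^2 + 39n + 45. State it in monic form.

By polynomial division,
  −2n^3 − 6n^2 + 32n + 96 = (−2)(n^3 + 11n^2 + 39n + 45) + (16n^2 + 110n + 186)
  n^3 + 11n^2 + 39n + 45 = ((1/16)n + 33/128)(16n^2 + 110n + 186) + (−(63/64)n − 189/64)
  16n^2 + 110n + 186 = (−(1024/63)n − 3968/63)(−(63/64)n − 189/64) + (0)
Last nonzero remainder: −(63/64)n − 189/64. Dividing through by −63/64 gives the monic gcd n + 3.

n + 3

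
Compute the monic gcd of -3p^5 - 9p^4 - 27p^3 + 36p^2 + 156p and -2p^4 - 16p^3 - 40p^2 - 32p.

p^2 + 2p

Repeated division with remainder:
  -3p^5 - 9p^4 - 27p^3 + 36p^2 + 156p = ((3/2)p - 15/2)(-2p^4 - 16p^3 - 40p^2 - 32p) + (-87p^3 - 216p^2 - 84p)
  -2p^4 - 16p^3 - 40p^2 - 32p = ((2/87)p + 320/2523)(-87p^3 - 216p^2 - 84p) + (-(8976/841)p^2 - (17952/841)p)
  -87p^3 - 216p^2 - 84p = ((24389/2992)p + 5887/1496)(-(8976/841)p^2 - (17952/841)p) + (0)
Last nonzero remainder: -(8976/841)p^2 - (17952/841)p. Dividing through by -8976/841 gives the monic gcd p^2 + 2p.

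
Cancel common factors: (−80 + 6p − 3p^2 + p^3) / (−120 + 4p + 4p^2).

Apply the Euclidean algorithm:
  p^3 − 3p^2 + 6p − 80 = ((1/4)p − 1)(4p^2 + 4p − 120) + (40p − 200)
  4p^2 + 4p − 120 = ((1/10)p + 3/5)(40p − 200) + (0)
Last nonzero remainder: 40p − 200. Dividing through by 40 gives the monic gcd p − 5.
Cancel p − 5 from numerator and denominator to get the reduced form.

(16 + 2p + p^2)/(24 + 4p)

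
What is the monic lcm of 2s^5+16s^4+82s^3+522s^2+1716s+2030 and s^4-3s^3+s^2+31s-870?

s^6+2s^5-7s^4+15s^3-708s^2-4133s-6090

Apply the Euclidean algorithm:
  2s^5+16s^4+82s^3+522s^2+1716s+2030 = (2s+22)(s^4-3s^3+s^2+31s-870) + (146s^3+438s^2+2774s+21170)
  s^4-3s^3+s^2+31s-870 = ((1/146)s-3/73)(146s^3+438s^2+2774s+21170) + (0)
Last nonzero remainder: 146s^3+438s^2+2774s+21170. Dividing through by 146 gives the monic gcd s^3+3s^2+19s+145.
Then lcm(f, g) = f·g / gcd(f, g); expanding and making the result monic gives the answer.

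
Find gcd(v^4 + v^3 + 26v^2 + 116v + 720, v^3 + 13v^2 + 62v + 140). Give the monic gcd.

v^2 + 6v + 20

Euclidean algorithm in ℚ[v]:
  v^4 + v^3 + 26v^2 + 116v + 720 = (v − 12)(v^3 + 13v^2 + 62v + 140) + (120v^2 + 720v + 2400)
  v^3 + 13v^2 + 62v + 140 = ((1/120)v + 7/120)(120v^2 + 720v + 2400) + (0)
Last nonzero remainder: 120v^2 + 720v + 2400. Dividing through by 120 gives the monic gcd v^2 + 6v + 20.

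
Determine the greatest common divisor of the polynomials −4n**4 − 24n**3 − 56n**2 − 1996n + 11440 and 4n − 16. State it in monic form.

n − 4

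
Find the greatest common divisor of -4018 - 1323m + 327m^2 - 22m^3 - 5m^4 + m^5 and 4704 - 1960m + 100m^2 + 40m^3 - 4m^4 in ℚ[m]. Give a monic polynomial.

-49 + m^2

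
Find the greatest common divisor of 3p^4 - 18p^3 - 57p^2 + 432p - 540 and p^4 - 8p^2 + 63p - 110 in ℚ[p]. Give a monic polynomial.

p^2 + 3p - 10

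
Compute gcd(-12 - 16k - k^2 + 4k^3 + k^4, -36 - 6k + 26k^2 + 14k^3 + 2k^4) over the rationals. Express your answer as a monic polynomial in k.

6 + 5k + k^2

By polynomial division,
  k^4 + 4k^3 - k^2 - 16k - 12 = (1/2)(2k^4 + 14k^3 + 26k^2 - 6k - 36) + (-3k^3 - 14k^2 - 13k + 6)
  2k^4 + 14k^3 + 26k^2 - 6k - 36 = (-(2/3)k - 14/9)(-3k^3 - 14k^2 - 13k + 6) + (-(40/9)k^2 - (200/9)k - 80/3)
  -3k^3 - 14k^2 - 13k + 6 = ((27/40)k - 9/40)(-(40/9)k^2 - (200/9)k - 80/3) + (0)
Last nonzero remainder: -(40/9)k^2 - (200/9)k - 80/3. Dividing through by -40/9 gives the monic gcd k^2 + 5k + 6.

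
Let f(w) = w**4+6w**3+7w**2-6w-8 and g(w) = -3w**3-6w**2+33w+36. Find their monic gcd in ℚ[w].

w**2+5w+4

By polynomial division,
  w**4+6w**3+7w**2-6w-8 = (-(1/3)w-4/3)(-3w**3-6w**2+33w+36) + (10w**2+50w+40)
  -3w**3-6w**2+33w+36 = (-(3/10)w+9/10)(10w**2+50w+40) + (0)
Last nonzero remainder: 10w**2+50w+40. Dividing through by 10 gives the monic gcd w**2+5w+4.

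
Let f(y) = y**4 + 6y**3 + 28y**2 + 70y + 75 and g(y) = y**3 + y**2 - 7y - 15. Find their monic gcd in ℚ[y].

y**2 + 4y + 5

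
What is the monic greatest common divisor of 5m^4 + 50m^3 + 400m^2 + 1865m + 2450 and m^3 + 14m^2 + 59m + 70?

m^2 + 7m + 10

Repeated division with remainder:
  5m^4 + 50m^3 + 400m^2 + 1865m + 2450 = (5m − 20)(m^3 + 14m^2 + 59m + 70) + (385m^2 + 2695m + 3850)
  m^3 + 14m^2 + 59m + 70 = ((1/385)m + 1/55)(385m^2 + 2695m + 3850) + (0)
Last nonzero remainder: 385m^2 + 2695m + 3850. Dividing through by 385 gives the monic gcd m^2 + 7m + 10.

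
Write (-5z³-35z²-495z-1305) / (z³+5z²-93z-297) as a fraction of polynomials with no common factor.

Apply the Euclidean algorithm:
  -5z³-35z²-495z-1305 = (-5)(z³+5z²-93z-297) + (-10z²-960z-2790)
  z³+5z²-93z-297 = (-(1/10)z+91/10)(-10z²-960z-2790) + (8364z+25092)
  -10z²-960z-2790 = (-(5/4182)z-155/1394)(8364z+25092) + (0)
Last nonzero remainder: 8364z+25092. Dividing through by 8364 gives the monic gcd z+3.
Cancel z+3 from numerator and denominator to get the reduced form.

(-5z²-20z-435)/(z²+2z-99)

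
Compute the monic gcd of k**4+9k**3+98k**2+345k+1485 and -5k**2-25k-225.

Apply the Euclidean algorithm:
  k**4+9k**3+98k**2+345k+1485 = (-(1/5)k**2-(4/5)k-33/5)(-5k**2-25k-225) + (0)
Last nonzero remainder: -5k**2-25k-225. Dividing through by -5 gives the monic gcd k**2+5k+45.

k**2+5k+45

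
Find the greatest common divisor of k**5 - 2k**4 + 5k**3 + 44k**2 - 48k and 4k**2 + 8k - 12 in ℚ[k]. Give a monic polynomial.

By polynomial division,
  k**5 - 2k**4 + 5k**3 + 44k**2 - 48k = ((1/4)k**3 - k**2 + 4k)(4k**2 + 8k - 12) + (0)
Last nonzero remainder: 4k**2 + 8k - 12. Dividing through by 4 gives the monic gcd k**2 + 2k - 3.

k**2 + 2k - 3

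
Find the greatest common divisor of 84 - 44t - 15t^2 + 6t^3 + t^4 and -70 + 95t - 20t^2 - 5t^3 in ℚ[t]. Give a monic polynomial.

Euclidean algorithm in ℚ[t]:
  t^4 + 6t^3 - 15t^2 - 44t + 84 = (-(1/5)t - 2/5)(-5t^3 - 20t^2 + 95t - 70) + (-4t^2 - 20t + 56)
  -5t^3 - 20t^2 + 95t - 70 = ((5/4)t - 5/4)(-4t^2 - 20t + 56) + (0)
Last nonzero remainder: -4t^2 - 20t + 56. Dividing through by -4 gives the monic gcd t^2 + 5t - 14.

-14 + 5t + t^2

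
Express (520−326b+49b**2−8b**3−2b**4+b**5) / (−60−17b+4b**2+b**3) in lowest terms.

(−26+15b−3b**2+b**3)/(3+b)

Repeated division with remainder:
  b**5−2b**4−8b**3+49b**2−326b+520 = (b**2−6b+33)(b**3+4b**2−17b−60) + (−125b**2−125b+2500)
  b**3+4b**2−17b−60 = (−(1/125)b−3/125)(−125b**2−125b+2500) + (0)
Last nonzero remainder: −125b**2−125b+2500. Dividing through by −125 gives the monic gcd b**2+b−20.
Cancel b**2+b−20 from numerator and denominator to get the reduced form.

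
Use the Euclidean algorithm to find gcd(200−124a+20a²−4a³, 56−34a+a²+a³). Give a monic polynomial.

−2+a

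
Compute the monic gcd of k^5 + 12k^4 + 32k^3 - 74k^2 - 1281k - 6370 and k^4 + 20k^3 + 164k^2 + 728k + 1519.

Euclidean algorithm in ℚ[k]:
  k^5 + 12k^4 + 32k^3 - 74k^2 - 1281k - 6370 = (k - 8)(k^4 + 20k^3 + 164k^2 + 728k + 1519) + (28k^3 + 510k^2 + 3024k + 5782)
  k^4 + 20k^3 + 164k^2 + 728k + 1519 = ((1/28)k + 25/392)(28k^3 + 510k^2 + 3024k + 5782) + ((4601/196)k^2 + (4601/14)k + 4601/4)
  28k^3 + 510k^2 + 3024k + 5782 = ((5488/4601)k + 23128/4601)((4601/196)k^2 + (4601/14)k + 4601/4) + (0)
Last nonzero remainder: (4601/196)k^2 + (4601/14)k + 4601/4. Dividing through by 4601/196 gives the monic gcd k^2 + 14k + 49.

k^2 + 14k + 49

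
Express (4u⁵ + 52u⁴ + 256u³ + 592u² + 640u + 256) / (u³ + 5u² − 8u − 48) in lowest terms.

Repeated division with remainder:
  4u⁵ + 52u⁴ + 256u³ + 592u² + 640u + 256 = (4u² + 32u + 128)(u³ + 5u² − 8u − 48) + (400u² + 3200u + 6400)
  u³ + 5u² − 8u − 48 = ((1/400)u − 3/400)(400u² + 3200u + 6400) + (0)
Last nonzero remainder: 400u² + 3200u + 6400. Dividing through by 400 gives the monic gcd u² + 8u + 16.
Cancel u² + 8u + 16 from numerator and denominator to get the reduced form.

(4u³ + 20u² + 32u + 16)/(u − 3)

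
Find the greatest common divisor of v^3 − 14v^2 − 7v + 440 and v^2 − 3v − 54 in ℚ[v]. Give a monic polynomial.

1

Apply the Euclidean algorithm:
  v^3 − 14v^2 − 7v + 440 = (v − 11)(v^2 − 3v − 54) + (14v − 154)
  v^2 − 3v − 54 = ((1/14)v + 4/7)(14v − 154) + (34)
  14v − 154 = ((7/17)v − 77/17)(34) + (0)
The last nonzero remainder is the constant 34, so the polynomials are coprime and gcd = 1.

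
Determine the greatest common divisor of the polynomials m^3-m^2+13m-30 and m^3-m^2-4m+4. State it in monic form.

m-2

By polynomial division,
  m^3-m^2+13m-30 = (m^3-m^2-4m+4) + (17m-34)
  m^3-m^2-4m+4 = ((1/17)m^2+(1/17)m-2/17)(17m-34) + (0)
Last nonzero remainder: 17m-34. Dividing through by 17 gives the monic gcd m-2.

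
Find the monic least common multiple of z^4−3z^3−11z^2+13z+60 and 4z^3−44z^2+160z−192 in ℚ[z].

z^5−7z^4+z^3+57z^2+8z−240

Apply the Euclidean algorithm:
  z^4−3z^3−11z^2+13z+60 = ((1/4)z+2)(4z^3−44z^2+160z−192) + (37z^2−259z+444)
  4z^3−44z^2+160z−192 = ((4/37)z−16/37)(37z^2−259z+444) + (0)
Last nonzero remainder: 37z^2−259z+444. Dividing through by 37 gives the monic gcd z^2−7z+12.
Then lcm(f, g) = f·g / gcd(f, g); expanding and making the result monic gives the answer.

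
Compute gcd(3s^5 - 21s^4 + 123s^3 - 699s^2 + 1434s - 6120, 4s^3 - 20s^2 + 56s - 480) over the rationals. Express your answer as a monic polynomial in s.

s^3 - 5s^2 + 14s - 120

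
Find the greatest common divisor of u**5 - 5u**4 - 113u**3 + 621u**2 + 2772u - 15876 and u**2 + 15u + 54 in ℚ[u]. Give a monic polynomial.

u**2 + 15u + 54

Repeated division with remainder:
  u**5 - 5u**4 - 113u**3 + 621u**2 + 2772u - 15876 = (u**3 - 20u**2 + 133u - 294)(u**2 + 15u + 54) + (0)
The last nonzero remainder u**2 + 15u + 54 is already monic.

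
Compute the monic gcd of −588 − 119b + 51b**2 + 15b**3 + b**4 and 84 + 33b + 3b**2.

28 + 11b + b**2

By polynomial division,
  b**4 + 15b**3 + 51b**2 − 119b − 588 = ((1/3)b**2 + (4/3)b − 7)(3b**2 + 33b + 84) + (0)
Last nonzero remainder: 3b**2 + 33b + 84. Dividing through by 3 gives the monic gcd b**2 + 11b + 28.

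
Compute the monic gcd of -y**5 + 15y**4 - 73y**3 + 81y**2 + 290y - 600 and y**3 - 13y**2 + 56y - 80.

y**2 - 9y + 20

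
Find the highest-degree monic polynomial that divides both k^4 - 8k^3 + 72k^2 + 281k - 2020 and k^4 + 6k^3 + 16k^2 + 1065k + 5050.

k^3 - 4k^2 + 56k + 505

Apply the Euclidean algorithm:
  k^4 - 8k^3 + 72k^2 + 281k - 2020 = (k^4 + 6k^3 + 16k^2 + 1065k + 5050) + (-14k^3 + 56k^2 - 784k - 7070)
  k^4 + 6k^3 + 16k^2 + 1065k + 5050 = (-(1/14)k - 5/7)(-14k^3 + 56k^2 - 784k - 7070) + (0)
Last nonzero remainder: -14k^3 + 56k^2 - 784k - 7070. Dividing through by -14 gives the monic gcd k^3 - 4k^2 + 56k + 505.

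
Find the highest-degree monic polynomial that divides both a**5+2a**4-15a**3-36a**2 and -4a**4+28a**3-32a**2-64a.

a**2-4a

By polynomial division,
  a**5+2a**4-15a**3-36a**2 = (-(1/4)a-9/4)(-4a**4+28a**3-32a**2-64a) + (40a**3-124a**2-144a)
  -4a**4+28a**3-32a**2-64a = (-(1/10)a+39/100)(40a**3-124a**2-144a) + ((49/25)a**2-(196/25)a)
  40a**3-124a**2-144a = ((1000/49)a+900/49)((49/25)a**2-(196/25)a) + (0)
Last nonzero remainder: (49/25)a**2-(196/25)a. Dividing through by 49/25 gives the monic gcd a**2-4a.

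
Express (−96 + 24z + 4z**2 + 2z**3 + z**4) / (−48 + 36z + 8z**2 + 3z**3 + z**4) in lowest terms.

(−2 + z)/(−1 + z)

By polynomial division,
  z**4 + 2z**3 + 4z**2 + 24z − 96 = (z**4 + 3z**3 + 8z**2 + 36z − 48) + (−z**3 − 4z**2 − 12z − 48)
  z**4 + 3z**3 + 8z**2 + 36z − 48 = (−z + 1)(−z**3 − 4z**2 − 12z − 48) + (0)
Last nonzero remainder: −z**3 − 4z**2 − 12z − 48. Dividing through by −1 gives the monic gcd z**3 + 4z**2 + 12z + 48.
Cancel z**3 + 4z**2 + 12z + 48 from numerator and denominator to get the reduced form.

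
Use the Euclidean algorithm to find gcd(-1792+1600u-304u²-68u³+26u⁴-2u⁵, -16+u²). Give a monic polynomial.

-16+u²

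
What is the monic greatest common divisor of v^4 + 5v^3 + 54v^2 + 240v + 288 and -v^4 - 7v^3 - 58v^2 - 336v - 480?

v^3 + 2v^2 + 48v + 96

Apply the Euclidean algorithm:
  v^4 + 5v^3 + 54v^2 + 240v + 288 = (-1)(-v^4 - 7v^3 - 58v^2 - 336v - 480) + (-2v^3 - 4v^2 - 96v - 192)
  -v^4 - 7v^3 - 58v^2 - 336v - 480 = ((1/2)v + 5/2)(-2v^3 - 4v^2 - 96v - 192) + (0)
Last nonzero remainder: -2v^3 - 4v^2 - 96v - 192. Dividing through by -2 gives the monic gcd v^3 + 2v^2 + 48v + 96.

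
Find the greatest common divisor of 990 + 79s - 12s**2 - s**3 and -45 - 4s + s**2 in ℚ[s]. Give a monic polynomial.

-9 + s

Apply the Euclidean algorithm:
  -s**3 - 12s**2 + 79s + 990 = (-s - 16)(s**2 - 4s - 45) + (-30s + 270)
  s**2 - 4s - 45 = (-(1/30)s - 1/6)(-30s + 270) + (0)
Last nonzero remainder: -30s + 270. Dividing through by -30 gives the monic gcd s - 9.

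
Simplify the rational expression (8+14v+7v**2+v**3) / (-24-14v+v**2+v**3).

(4+5v+v**2)/(-12-v+v**2)

Apply the Euclidean algorithm:
  v**3+7v**2+14v+8 = (v**3+v**2-14v-24) + (6v**2+28v+32)
  v**3+v**2-14v-24 = ((1/6)v-11/18)(6v**2+28v+32) + (-(20/9)v-40/9)
  6v**2+28v+32 = (-(27/10)v-36/5)(-(20/9)v-40/9) + (0)
Last nonzero remainder: -(20/9)v-40/9. Dividing through by -20/9 gives the monic gcd v+2.
Cancel v+2 from numerator and denominator to get the reduced form.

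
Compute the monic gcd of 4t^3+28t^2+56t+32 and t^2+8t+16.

t+4

Apply the Euclidean algorithm:
  4t^3+28t^2+56t+32 = (4t−4)(t^2+8t+16) + (24t+96)
  t^2+8t+16 = ((1/24)t+1/6)(24t+96) + (0)
Last nonzero remainder: 24t+96. Dividing through by 24 gives the monic gcd t+4.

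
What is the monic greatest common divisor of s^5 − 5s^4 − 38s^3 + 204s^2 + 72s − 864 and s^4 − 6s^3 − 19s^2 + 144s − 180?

s^2 − 9s + 18

Apply the Euclidean algorithm:
  s^5 − 5s^4 − 38s^3 + 204s^2 + 72s − 864 = (s + 1)(s^4 − 6s^3 − 19s^2 + 144s − 180) + (−13s^3 + 79s^2 + 108s − 684)
  s^4 − 6s^3 − 19s^2 + 144s − 180 = (−(1/13)s − 1/169)(−13s^3 + 79s^2 + 108s − 684) + (−(1728/169)s^2 + (15552/169)s − 31104/169)
  −13s^3 + 79s^2 + 108s − 684 = ((2197/1728)s + 3211/864)(−(1728/169)s^2 + (15552/169)s − 31104/169) + (0)
Last nonzero remainder: −(1728/169)s^2 + (15552/169)s − 31104/169. Dividing through by −1728/169 gives the monic gcd s^2 − 9s + 18.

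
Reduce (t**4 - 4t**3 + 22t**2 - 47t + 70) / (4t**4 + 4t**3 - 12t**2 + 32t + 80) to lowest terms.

(t**2 - t + 14)/(4t**2 + 16t + 16)

Apply the Euclidean algorithm:
  t**4 - 4t**3 + 22t**2 - 47t + 70 = (1/4)(4t**4 + 4t**3 - 12t**2 + 32t + 80) + (-5t**3 + 25t**2 - 55t + 50)
  4t**4 + 4t**3 - 12t**2 + 32t + 80 = (-(4/5)t - 24/5)(-5t**3 + 25t**2 - 55t + 50) + (64t**2 - 192t + 320)
  -5t**3 + 25t**2 - 55t + 50 = (-(5/64)t + 5/32)(64t**2 - 192t + 320) + (0)
Last nonzero remainder: 64t**2 - 192t + 320. Dividing through by 64 gives the monic gcd t**2 - 3t + 5.
Cancel t**2 - 3t + 5 from numerator and denominator to get the reduced form.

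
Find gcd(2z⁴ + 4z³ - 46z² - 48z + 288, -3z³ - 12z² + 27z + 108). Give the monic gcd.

Repeated division with remainder:
  2z⁴ + 4z³ - 46z² - 48z + 288 = (-(2/3)z + 4/3)(-3z³ - 12z² + 27z + 108) + (-12z² - 12z + 144)
  -3z³ - 12z² + 27z + 108 = ((1/4)z + 3/4)(-12z² - 12z + 144) + (0)
Last nonzero remainder: -12z² - 12z + 144. Dividing through by -12 gives the monic gcd z² + z - 12.

z² + z - 12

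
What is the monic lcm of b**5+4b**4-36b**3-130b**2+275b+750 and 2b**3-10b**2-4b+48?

Euclidean algorithm in ℚ[b]:
  b**5+4b**4-36b**3-130b**2+275b+750 = ((1/2)b**2+(9/2)b+11/2)(2b**3-10b**2-4b+48) + (-81b**2+81b+486)
  2b**3-10b**2-4b+48 = (-(2/81)b+8/81)(-81b**2+81b+486) + (0)
Last nonzero remainder: -81b**2+81b+486. Dividing through by -81 gives the monic gcd b**2-b-6.
Then lcm(f, g) = f·g / gcd(f, g); expanding and making the result monic gives the answer.

b**6-52b**4+14b**3+795b**2-350b-3000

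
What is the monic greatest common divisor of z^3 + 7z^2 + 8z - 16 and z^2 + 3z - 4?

z^2 + 3z - 4

Repeated division with remainder:
  z^3 + 7z^2 + 8z - 16 = (z + 4)(z^2 + 3z - 4) + (0)
The last nonzero remainder z^2 + 3z - 4 is already monic.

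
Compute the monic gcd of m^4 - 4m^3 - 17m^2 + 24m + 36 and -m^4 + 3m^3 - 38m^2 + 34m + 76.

m^2 - m - 2

Euclidean algorithm in ℚ[m]:
  m^4 - 4m^3 - 17m^2 + 24m + 36 = (-1)(-m^4 + 3m^3 - 38m^2 + 34m + 76) + (-m^3 - 55m^2 + 58m + 112)
  -m^4 + 3m^3 - 38m^2 + 34m + 76 = (m - 58)(-m^3 - 55m^2 + 58m + 112) + (-3286m^2 + 3286m + 6572)
  -m^3 - 55m^2 + 58m + 112 = ((1/3286)m + 28/1643)(-3286m^2 + 3286m + 6572) + (0)
Last nonzero remainder: -3286m^2 + 3286m + 6572. Dividing through by -3286 gives the monic gcd m^2 - m - 2.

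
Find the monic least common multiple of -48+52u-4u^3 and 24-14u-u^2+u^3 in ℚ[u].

By polynomial division,
  -4u^3+52u-48 = (-4)(u^3-u^2-14u+24) + (-4u^2-4u+48)
  u^3-u^2-14u+24 = (-(1/4)u+1/2)(-4u^2-4u+48) + (0)
Last nonzero remainder: -4u^2-4u+48. Dividing through by -4 gives the monic gcd u^2+u-12.
Then lcm(f, g) = f·g / gcd(f, g); expanding and making the result monic gives the answer.

-24+38u-13u^2-2u^3+u^4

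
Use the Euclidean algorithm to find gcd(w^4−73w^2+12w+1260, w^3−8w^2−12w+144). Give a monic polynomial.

By polynomial division,
  w^4−73w^2+12w+1260 = (w+8)(w^3−8w^2−12w+144) + (3w^2−36w+108)
  w^3−8w^2−12w+144 = ((1/3)w+4/3)(3w^2−36w+108) + (0)
Last nonzero remainder: 3w^2−36w+108. Dividing through by 3 gives the monic gcd w^2−12w+36.

w^2−12w+36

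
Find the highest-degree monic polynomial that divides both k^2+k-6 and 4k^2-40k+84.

By polynomial division,
  k^2+k-6 = (1/4)(4k^2-40k+84) + (11k-27)
  4k^2-40k+84 = ((4/11)k-332/121)(11k-27) + (1200/121)
  11k-27 = ((1331/1200)k-1089/400)(1200/121) + (0)
The last nonzero remainder is the constant 1200/121, so the polynomials are coprime and gcd = 1.

1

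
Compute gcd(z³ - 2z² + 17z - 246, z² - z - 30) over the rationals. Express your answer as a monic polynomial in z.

z - 6

Apply the Euclidean algorithm:
  z³ - 2z² + 17z - 246 = (z - 1)(z² - z - 30) + (46z - 276)
  z² - z - 30 = ((1/46)z + 5/46)(46z - 276) + (0)
Last nonzero remainder: 46z - 276. Dividing through by 46 gives the monic gcd z - 6.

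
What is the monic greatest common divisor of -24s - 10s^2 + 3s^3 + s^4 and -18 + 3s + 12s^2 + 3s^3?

Apply the Euclidean algorithm:
  s^4 + 3s^3 - 10s^2 - 24s = ((1/3)s - 1/3)(3s^3 + 12s^2 + 3s - 18) + (-7s^2 - 17s - 6)
  3s^3 + 12s^2 + 3s - 18 = (-(3/7)s - 33/49)(-7s^2 - 17s - 6) + (-(540/49)s - 1080/49)
  -7s^2 - 17s - 6 = ((343/540)s + 49/180)(-(540/49)s - 1080/49) + (0)
Last nonzero remainder: -(540/49)s - 1080/49. Dividing through by -540/49 gives the monic gcd s + 2.

2 + s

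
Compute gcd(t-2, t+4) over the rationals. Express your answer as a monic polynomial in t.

Euclidean algorithm in ℚ[t]:
  t-2 = (t+4) + (-6)
  t+4 = (-(1/6)t-2/3)(-6) + (0)
The last nonzero remainder is the constant -6, so the polynomials are coprime and gcd = 1.

1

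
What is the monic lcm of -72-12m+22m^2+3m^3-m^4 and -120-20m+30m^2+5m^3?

432+144m-120m^2-40m^3+3m^4+m^5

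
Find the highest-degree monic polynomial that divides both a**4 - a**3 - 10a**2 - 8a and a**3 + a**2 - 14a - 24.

Euclidean algorithm in ℚ[a]:
  a**4 - a**3 - 10a**2 - 8a = (a - 2)(a**3 + a**2 - 14a - 24) + (6a**2 - 12a - 48)
  a**3 + a**2 - 14a - 24 = ((1/6)a + 1/2)(6a**2 - 12a - 48) + (0)
Last nonzero remainder: 6a**2 - 12a - 48. Dividing through by 6 gives the monic gcd a**2 - 2a - 8.

a**2 - 2a - 8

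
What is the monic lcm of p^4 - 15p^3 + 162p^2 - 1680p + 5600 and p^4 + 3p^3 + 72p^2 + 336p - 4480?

p^5 - 7p^4 + 42p^3 - 384p^2 - 7840p + 44800

Euclidean algorithm in ℚ[p]:
  p^4 - 15p^3 + 162p^2 - 1680p + 5600 = (p^4 + 3p^3 + 72p^2 + 336p - 4480) + (-18p^3 + 90p^2 - 2016p + 10080)
  p^4 + 3p^3 + 72p^2 + 336p - 4480 = (-(1/18)p - 4/9)(-18p^3 + 90p^2 - 2016p + 10080) + (0)
Last nonzero remainder: -18p^3 + 90p^2 - 2016p + 10080. Dividing through by -18 gives the monic gcd p^3 - 5p^2 + 112p - 560.
Then lcm(f, g) = f·g / gcd(f, g); expanding and making the result monic gives the answer.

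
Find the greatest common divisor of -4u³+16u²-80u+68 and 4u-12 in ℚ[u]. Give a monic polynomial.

1

Repeated division with remainder:
  -4u³+16u²-80u+68 = (-u²+u-17)(4u-12) + (-136)
  4u-12 = (-(1/34)u+3/34)(-136) + (0)
The last nonzero remainder is the constant -136, so the polynomials are coprime and gcd = 1.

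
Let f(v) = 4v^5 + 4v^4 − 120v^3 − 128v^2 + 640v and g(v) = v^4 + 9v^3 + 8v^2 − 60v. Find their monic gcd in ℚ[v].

v^2 − 2v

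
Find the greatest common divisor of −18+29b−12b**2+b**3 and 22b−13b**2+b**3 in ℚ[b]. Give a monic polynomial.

By polynomial division,
  b**3−12b**2+29b−18 = (b**3−13b**2+22b) + (b**2+7b−18)
  b**3−13b**2+22b = (b−20)(b**2+7b−18) + (180b−360)
  b**2+7b−18 = ((1/180)b+1/20)(180b−360) + (0)
Last nonzero remainder: 180b−360. Dividing through by 180 gives the monic gcd b−2.

−2+b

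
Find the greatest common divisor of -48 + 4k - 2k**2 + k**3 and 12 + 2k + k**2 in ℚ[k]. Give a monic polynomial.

12 + 2k + k**2

By polynomial division,
  k**3 - 2k**2 + 4k - 48 = (k - 4)(k**2 + 2k + 12) + (0)
The last nonzero remainder k**2 + 2k + 12 is already monic.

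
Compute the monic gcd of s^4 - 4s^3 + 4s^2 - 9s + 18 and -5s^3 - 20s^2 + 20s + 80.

Repeated division with remainder:
  s^4 - 4s^3 + 4s^2 - 9s + 18 = (-(1/5)s + 8/5)(-5s^3 - 20s^2 + 20s + 80) + (40s^2 - 25s - 110)
  -5s^3 - 20s^2 + 20s + 80 = (-(1/8)s - 37/64)(40s^2 - 25s - 110) + (-(525/64)s + 525/32)
  40s^2 - 25s - 110 = (-(512/105)s - 704/105)(-(525/64)s + 525/32) + (0)
Last nonzero remainder: -(525/64)s + 525/32. Dividing through by -525/64 gives the monic gcd s - 2.

s - 2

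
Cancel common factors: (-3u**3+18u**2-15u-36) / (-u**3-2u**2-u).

(3u**2-21u+36)/(u**2+u)

Euclidean algorithm in ℚ[u]:
  -3u**3+18u**2-15u-36 = (3)(-u**3-2u**2-u) + (24u**2-12u-36)
  -u**3-2u**2-u = (-(1/24)u-5/48)(24u**2-12u-36) + (-(15/4)u-15/4)
  24u**2-12u-36 = (-(32/5)u+48/5)(-(15/4)u-15/4) + (0)
Last nonzero remainder: -(15/4)u-15/4. Dividing through by -15/4 gives the monic gcd u+1.
Cancel u+1 from numerator and denominator to get the reduced form.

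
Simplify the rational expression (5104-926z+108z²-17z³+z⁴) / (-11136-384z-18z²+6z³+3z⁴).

(-11+z)/(24+3z)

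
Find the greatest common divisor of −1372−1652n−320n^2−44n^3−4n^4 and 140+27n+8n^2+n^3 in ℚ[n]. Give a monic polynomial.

7+n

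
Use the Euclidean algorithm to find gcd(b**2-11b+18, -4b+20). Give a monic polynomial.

1

Euclidean algorithm in ℚ[b]:
  b**2-11b+18 = (-(1/4)b+3/2)(-4b+20) + (-12)
  -4b+20 = ((1/3)b-5/3)(-12) + (0)
The last nonzero remainder is the constant -12, so the polynomials are coprime and gcd = 1.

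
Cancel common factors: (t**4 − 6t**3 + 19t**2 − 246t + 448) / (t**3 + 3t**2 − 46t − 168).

(t**3 + t**2 + 26t − 64)/(t**2 + 10t + 24)

Repeated division with remainder:
  t**4 − 6t**3 + 19t**2 − 246t + 448 = (t − 9)(t**3 + 3t**2 − 46t − 168) + (92t**2 − 492t − 1064)
  t**3 + 3t**2 − 46t − 168 = ((1/92)t + 48/529)(92t**2 − 492t − 1064) + ((5400/529)t − 37800/529)
  92t**2 − 492t − 1064 = ((12167/1350)t + 10051/675)((5400/529)t − 37800/529) + (0)
Last nonzero remainder: (5400/529)t − 37800/529. Dividing through by 5400/529 gives the monic gcd t − 7.
Cancel t − 7 from numerator and denominator to get the reduced form.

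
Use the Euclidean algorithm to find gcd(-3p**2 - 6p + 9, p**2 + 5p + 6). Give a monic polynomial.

Apply the Euclidean algorithm:
  -3p**2 - 6p + 9 = (-3)(p**2 + 5p + 6) + (9p + 27)
  p**2 + 5p + 6 = ((1/9)p + 2/9)(9p + 27) + (0)
Last nonzero remainder: 9p + 27. Dividing through by 9 gives the monic gcd p + 3.

p + 3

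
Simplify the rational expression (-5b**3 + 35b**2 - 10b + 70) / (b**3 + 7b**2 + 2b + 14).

By polynomial division,
  -5b**3 + 35b**2 - 10b + 70 = (-5)(b**3 + 7b**2 + 2b + 14) + (70b**2 + 140)
  b**3 + 7b**2 + 2b + 14 = ((1/70)b + 1/10)(70b**2 + 140) + (0)
Last nonzero remainder: 70b**2 + 140. Dividing through by 70 gives the monic gcd b**2 + 2.
Cancel b**2 + 2 from numerator and denominator to get the reduced form.

(-5b + 35)/(b + 7)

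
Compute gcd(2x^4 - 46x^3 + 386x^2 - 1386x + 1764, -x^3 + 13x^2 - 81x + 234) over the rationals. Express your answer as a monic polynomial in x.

Euclidean algorithm in ℚ[x]:
  2x^4 - 46x^3 + 386x^2 - 1386x + 1764 = (-2x + 20)(-x^3 + 13x^2 - 81x + 234) + (-36x^2 + 702x - 2916)
  -x^3 + 13x^2 - 81x + 234 = ((1/36)x + 13/72)(-36x^2 + 702x - 2916) + (-(507/4)x + 1521/2)
  -36x^2 + 702x - 2916 = ((48/169)x - 648/169)(-(507/4)x + 1521/2) + (0)
Last nonzero remainder: -(507/4)x + 1521/2. Dividing through by -507/4 gives the monic gcd x - 6.

x - 6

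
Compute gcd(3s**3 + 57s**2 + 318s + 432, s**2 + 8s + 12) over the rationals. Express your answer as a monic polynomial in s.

s + 2

Euclidean algorithm in ℚ[s]:
  3s**3 + 57s**2 + 318s + 432 = (3s + 33)(s**2 + 8s + 12) + (18s + 36)
  s**2 + 8s + 12 = ((1/18)s + 1/3)(18s + 36) + (0)
Last nonzero remainder: 18s + 36. Dividing through by 18 gives the monic gcd s + 2.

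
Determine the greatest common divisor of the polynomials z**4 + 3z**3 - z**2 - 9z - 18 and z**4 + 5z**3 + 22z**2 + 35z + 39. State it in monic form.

z**2 + 2z + 3

Euclidean algorithm in ℚ[z]:
  z**4 + 3z**3 - z**2 - 9z - 18 = (z**4 + 5z**3 + 22z**2 + 35z + 39) + (-2z**3 - 23z**2 - 44z - 57)
  z**4 + 5z**3 + 22z**2 + 35z + 39 = (-(1/2)z + 13/4)(-2z**3 - 23z**2 - 44z - 57) + ((299/4)z**2 + (299/2)z + 897/4)
  -2z**3 - 23z**2 - 44z - 57 = (-(8/299)z - 76/299)((299/4)z**2 + (299/2)z + 897/4) + (0)
Last nonzero remainder: (299/4)z**2 + (299/2)z + 897/4. Dividing through by 299/4 gives the monic gcd z**2 + 2z + 3.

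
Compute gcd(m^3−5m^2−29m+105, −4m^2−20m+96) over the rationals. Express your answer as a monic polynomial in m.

m−3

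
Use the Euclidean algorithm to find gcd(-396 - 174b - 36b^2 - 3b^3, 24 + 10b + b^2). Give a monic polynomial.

Apply the Euclidean algorithm:
  -3b^3 - 36b^2 - 174b - 396 = (-3b - 6)(b^2 + 10b + 24) + (-42b - 252)
  b^2 + 10b + 24 = (-(1/42)b - 2/21)(-42b - 252) + (0)
Last nonzero remainder: -42b - 252. Dividing through by -42 gives the monic gcd b + 6.

6 + b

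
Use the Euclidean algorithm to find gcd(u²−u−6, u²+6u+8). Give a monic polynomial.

u+2

Euclidean algorithm in ℚ[u]:
  u²−u−6 = (u²+6u+8) + (−7u−14)
  u²+6u+8 = (−(1/7)u−4/7)(−7u−14) + (0)
Last nonzero remainder: −7u−14. Dividing through by −7 gives the monic gcd u+2.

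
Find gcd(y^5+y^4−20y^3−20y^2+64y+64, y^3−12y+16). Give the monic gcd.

Apply the Euclidean algorithm:
  y^5+y^4−20y^3−20y^2+64y+64 = (y^2+y−8)(y^3−12y+16) + (−24y^2−48y+192)
  y^3−12y+16 = (−(1/24)y+1/12)(−24y^2−48y+192) + (0)
Last nonzero remainder: −24y^2−48y+192. Dividing through by −24 gives the monic gcd y^2+2y−8.

y^2+2y−8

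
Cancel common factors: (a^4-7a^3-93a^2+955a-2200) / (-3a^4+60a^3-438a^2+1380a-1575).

(-a^2-3a+88)/(3a^2-30a+63)

By polynomial division,
  a^4-7a^3-93a^2+955a-2200 = (-1/3)(-3a^4+60a^3-438a^2+1380a-1575) + (13a^3-239a^2+1415a-2725)
  -3a^4+60a^3-438a^2+1380a-1575 = (-(3/13)a+63/169)(13a^3-239a^2+1415a-2725) + (-(3780/169)a^2+(37800/169)a-94500/169)
  13a^3-239a^2+1415a-2725 = (-(2197/3780)a+18421/3780)(-(3780/169)a^2+(37800/169)a-94500/169) + (0)
Last nonzero remainder: -(3780/169)a^2+(37800/169)a-94500/169. Dividing through by -3780/169 gives the monic gcd a^2-10a+25.
Cancel a^2-10a+25 from numerator and denominator to get the reduced form.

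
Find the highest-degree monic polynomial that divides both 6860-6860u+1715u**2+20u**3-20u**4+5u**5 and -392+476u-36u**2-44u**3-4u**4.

-14+5u+u**2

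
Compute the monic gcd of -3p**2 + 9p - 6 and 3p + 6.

1

Repeated division with remainder:
  -3p**2 + 9p - 6 = (-p + 5)(3p + 6) + (-36)
  3p + 6 = (-(1/12)p - 1/6)(-36) + (0)
The last nonzero remainder is the constant -36, so the polynomials are coprime and gcd = 1.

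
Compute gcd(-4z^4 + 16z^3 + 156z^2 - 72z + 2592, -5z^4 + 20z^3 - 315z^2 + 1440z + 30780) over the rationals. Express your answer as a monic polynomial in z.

Euclidean algorithm in ℚ[z]:
  -4z^4 + 16z^3 + 156z^2 - 72z + 2592 = (4/5)(-5z^4 + 20z^3 - 315z^2 + 1440z + 30780) + (408z^2 - 1224z - 22032)
  -5z^4 + 20z^3 - 315z^2 + 1440z + 30780 = (-(5/408)z^2 + (5/408)z - 95/68)(408z^2 - 1224z - 22032) + (0)
Last nonzero remainder: 408z^2 - 1224z - 22032. Dividing through by 408 gives the monic gcd z^2 - 3z - 54.

z^2 - 3z - 54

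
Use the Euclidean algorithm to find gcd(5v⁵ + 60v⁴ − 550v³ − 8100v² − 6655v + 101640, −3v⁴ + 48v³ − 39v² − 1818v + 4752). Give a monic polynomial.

Repeated division with remainder:
  5v⁵ + 60v⁴ − 550v³ − 8100v² − 6655v + 101640 = (−(5/3)v − 140/3)(−3v⁴ + 48v³ − 39v² − 1818v + 4752) + (1625v³ − 12950v² − 83575v + 323400)
  −3v⁴ + 48v³ − 39v² − 1818v + 4752 = (−(3/1625)v + 1566/105625)(1625v³ − 12950v² − 83575v + 323400) + (−(5472/4225)v² + (76608/4225)v − 180576/4225)
  1625v³ − 12950v² − 83575v + 323400 = (−(6865625/5472)v − 5175625/684)(−(5472/4225)v² + (76608/4225)v − 180576/4225) + (0)
Last nonzero remainder: −(5472/4225)v² + (76608/4225)v − 180576/4225. Dividing through by −5472/4225 gives the monic gcd v² − 14v + 33.

v² − 14v + 33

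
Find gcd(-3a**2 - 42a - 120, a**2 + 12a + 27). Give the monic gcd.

1

Repeated division with remainder:
  -3a**2 - 42a - 120 = (-3)(a**2 + 12a + 27) + (-6a - 39)
  a**2 + 12a + 27 = (-(1/6)a - 11/12)(-6a - 39) + (-35/4)
  -6a - 39 = ((24/35)a + 156/35)(-35/4) + (0)
The last nonzero remainder is the constant -35/4, so the polynomials are coprime and gcd = 1.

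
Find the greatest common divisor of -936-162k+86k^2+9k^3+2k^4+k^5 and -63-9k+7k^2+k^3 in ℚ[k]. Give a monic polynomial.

-9+k^2

By polynomial division,
  k^5+2k^4+9k^3+86k^2-162k-936 = (k^2-5k+53)(k^3+7k^2-9k-63) + (-267k^2+2403)
  k^3+7k^2-9k-63 = (-(1/267)k-7/267)(-267k^2+2403) + (0)
Last nonzero remainder: -267k^2+2403. Dividing through by -267 gives the monic gcd k^2-9.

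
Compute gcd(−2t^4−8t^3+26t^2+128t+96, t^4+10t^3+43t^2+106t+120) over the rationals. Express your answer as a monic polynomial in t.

t^2+7t+12

Repeated division with remainder:
  −2t^4−8t^3+26t^2+128t+96 = (−2)(t^4+10t^3+43t^2+106t+120) + (12t^3+112t^2+340t+336)
  t^4+10t^3+43t^2+106t+120 = ((1/12)t+1/18)(12t^3+112t^2+340t+336) + ((76/9)t^2+(532/9)t+304/3)
  12t^3+112t^2+340t+336 = ((27/19)t+63/19)((76/9)t^2+(532/9)t+304/3) + (0)
Last nonzero remainder: (76/9)t^2+(532/9)t+304/3. Dividing through by 76/9 gives the monic gcd t^2+7t+12.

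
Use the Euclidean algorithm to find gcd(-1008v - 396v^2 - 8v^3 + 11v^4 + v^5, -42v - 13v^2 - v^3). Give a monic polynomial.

Euclidean algorithm in ℚ[v]:
  v^5 + 11v^4 - 8v^3 - 396v^2 - 1008v = (-v^2 + 2v + 24)(-v^3 - 13v^2 - 42v) + (0)
Last nonzero remainder: -v^3 - 13v^2 - 42v. Dividing through by -1 gives the monic gcd v^3 + 13v^2 + 42v.

42v + 13v^2 + v^3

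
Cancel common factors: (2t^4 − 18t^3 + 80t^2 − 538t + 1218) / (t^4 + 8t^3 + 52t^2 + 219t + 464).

Repeated division with remainder:
  2t^4 − 18t^3 + 80t^2 − 538t + 1218 = (2)(t^4 + 8t^3 + 52t^2 + 219t + 464) + (−34t^3 − 24t^2 − 976t + 290)
  t^4 + 8t^3 + 52t^2 + 219t + 464 = (−(1/34)t − 62/289)(−34t^3 − 24t^2 − 976t + 290) + ((5244/289)t^2 + (5244/289)t + 152076/289)
  −34t^3 − 24t^2 − 976t + 290 = (−(4913/2622)t + 1445/2622)((5244/289)t^2 + (5244/289)t + 152076/289) + (0)
Last nonzero remainder: (5244/289)t^2 + (5244/289)t + 152076/289. Dividing through by 5244/289 gives the monic gcd t^2 + t + 29.
Cancel t^2 + t + 29 from numerator and denominator to get the reduced form.

(2t^2 − 20t + 42)/(t^2 + 7t + 16)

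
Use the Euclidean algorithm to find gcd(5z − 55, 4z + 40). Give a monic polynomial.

1

Repeated division with remainder:
  5z − 55 = (5/4)(4z + 40) + (−105)
  4z + 40 = (−(4/105)z − 8/21)(−105) + (0)
The last nonzero remainder is the constant −105, so the polynomials are coprime and gcd = 1.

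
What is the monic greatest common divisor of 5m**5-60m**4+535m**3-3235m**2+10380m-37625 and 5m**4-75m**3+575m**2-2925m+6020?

m**3-11m**2+71m-301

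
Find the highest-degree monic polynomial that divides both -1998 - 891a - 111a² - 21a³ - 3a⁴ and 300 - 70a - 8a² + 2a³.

6 + a

Repeated division with remainder:
  -3a⁴ - 21a³ - 111a² - 891a - 1998 = (-(3/2)a - 33/2)(2a³ - 8a² - 70a + 300) + (-348a² - 1596a + 2952)
  2a³ - 8a² - 70a + 300 = (-(1/174)a + 83/1682)(-348a² - 1596a + 2952) + ((21632/841)a + 129792/841)
  -348a² - 1596a + 2952 = (-(73167/5408)a + 103443/5408)((21632/841)a + 129792/841) + (0)
Last nonzero remainder: (21632/841)a + 129792/841. Dividing through by 21632/841 gives the monic gcd a + 6.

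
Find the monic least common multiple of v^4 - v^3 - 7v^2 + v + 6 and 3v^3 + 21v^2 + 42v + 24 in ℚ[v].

Repeated division with remainder:
  v^4 - v^3 - 7v^2 + v + 6 = ((1/3)v - 8/3)(3v^3 + 21v^2 + 42v + 24) + (35v^2 + 105v + 70)
  3v^3 + 21v^2 + 42v + 24 = ((3/35)v + 12/35)(35v^2 + 105v + 70) + (0)
Last nonzero remainder: 35v^2 + 105v + 70. Dividing through by 35 gives the monic gcd v^2 + 3v + 2.
Then lcm(f, g) = f·g / gcd(f, g); expanding and making the result monic gives the answer.

v^5 + 3v^4 - 11v^3 - 27v^2 + 10v + 24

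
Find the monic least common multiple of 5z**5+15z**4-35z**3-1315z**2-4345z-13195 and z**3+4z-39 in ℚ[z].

z**6-16z**4-242z**3-80z**2-32z+7917

Repeated division with remainder:
  5z**5+15z**4-35z**3-1315z**2-4345z-13195 = (5z**2+15z-55)(z**3+4z-39) + (-1180z**2-3540z-15340)
  z**3+4z-39 = (-(1/1180)z+3/1180)(-1180z**2-3540z-15340) + (0)
Last nonzero remainder: -1180z**2-3540z-15340. Dividing through by -1180 gives the monic gcd z**2+3z+13.
Then lcm(f, g) = f·g / gcd(f, g); expanding and making the result monic gives the answer.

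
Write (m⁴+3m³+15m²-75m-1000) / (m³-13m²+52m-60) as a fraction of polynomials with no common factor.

(m³+8m²+55m+200)/(m²-8m+12)

Apply the Euclidean algorithm:
  m⁴+3m³+15m²-75m-1000 = (m+16)(m³-13m²+52m-60) + (171m²-847m-40)
  m³-13m²+52m-60 = ((1/171)m-1376/29241)(171m²-847m-40) + ((361900/29241)m-1809500/29241)
  171m²-847m-40 = ((5000211/361900)m+58482/90475)((361900/29241)m-1809500/29241) + (0)
Last nonzero remainder: (361900/29241)m-1809500/29241. Dividing through by 361900/29241 gives the monic gcd m-5.
Cancel m-5 from numerator and denominator to get the reduced form.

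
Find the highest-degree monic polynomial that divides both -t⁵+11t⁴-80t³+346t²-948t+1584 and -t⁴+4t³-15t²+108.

Repeated division with remainder:
  -t⁵+11t⁴-80t³+346t²-948t+1584 = (t-7)(-t⁴+4t³-15t²+108) + (-37t³+241t²-1056t+2340)
  -t⁴+4t³-15t²+108 = ((1/37)t+93/1369)(-37t³+241t²-1056t+2340) + (-(3876/1369)t²+(11628/1369)t-69768/1369)
  -37t³+241t²-1056t+2340 = ((50653/3876)t-88985/1938)(-(3876/1369)t²+(11628/1369)t-69768/1369) + (0)
Last nonzero remainder: -(3876/1369)t²+(11628/1369)t-69768/1369. Dividing through by -3876/1369 gives the monic gcd t²-3t+18.

t²-3t+18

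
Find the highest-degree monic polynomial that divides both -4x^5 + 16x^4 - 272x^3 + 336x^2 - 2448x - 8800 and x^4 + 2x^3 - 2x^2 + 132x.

x^2 - 4x + 22

By polynomial division,
  -4x^5 + 16x^4 - 272x^3 + 336x^2 - 2448x - 8800 = (-4x + 24)(x^4 + 2x^3 - 2x^2 + 132x) + (-328x^3 + 912x^2 - 5616x - 8800)
  x^4 + 2x^3 - 2x^2 + 132x = (-(1/328)x - 49/3362)(-328x^3 + 912x^2 - 5616x - 8800) + (-(9800/1681)x^2 + (39200/1681)x - 215600/1681)
  -328x^3 + 912x^2 - 5616x - 8800 = ((68921/1225)x + 3362/49)(-(9800/1681)x^2 + (39200/1681)x - 215600/1681) + (0)
Last nonzero remainder: -(9800/1681)x^2 + (39200/1681)x - 215600/1681. Dividing through by -9800/1681 gives the monic gcd x^2 - 4x + 22.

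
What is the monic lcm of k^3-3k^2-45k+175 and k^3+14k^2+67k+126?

k^5+4k^4-48k^3-194k^2+415k+3150

Euclidean algorithm in ℚ[k]:
  k^3-3k^2-45k+175 = (k^3+14k^2+67k+126) + (-17k^2-112k+49)
  k^3+14k^2+67k+126 = (-(1/17)k-126/289)(-17k^2-112k+49) + ((6084/289)k+42588/289)
  -17k^2-112k+49 = (-(4913/6084)k+2023/6084)((6084/289)k+42588/289) + (0)
Last nonzero remainder: (6084/289)k+42588/289. Dividing through by 6084/289 gives the monic gcd k+7.
Then lcm(f, g) = f·g / gcd(f, g); expanding and making the result monic gives the answer.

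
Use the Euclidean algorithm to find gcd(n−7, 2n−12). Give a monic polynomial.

1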